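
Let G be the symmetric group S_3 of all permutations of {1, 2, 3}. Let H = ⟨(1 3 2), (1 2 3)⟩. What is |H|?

|⟨(1 3 2)⟩| = 3 and |⟨(1 2 3)⟩| = 3, so |H| is a multiple of lcm(3, 3) = 3 and divides |G| = 6.
Closing under the operation: H = {e, (1 2 3), (1 3 2)}, so |H| = 3.

3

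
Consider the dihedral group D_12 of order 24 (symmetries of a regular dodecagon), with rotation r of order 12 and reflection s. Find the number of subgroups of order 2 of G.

13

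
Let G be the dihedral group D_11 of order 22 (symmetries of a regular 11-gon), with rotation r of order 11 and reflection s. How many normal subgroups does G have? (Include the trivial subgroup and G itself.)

3

G has 14 subgroups. Checking conjugation-invariance by order — order 1: 1/1 normal; order 2: 0/11 normal; order 11: 1/1 normal; order 22: 1/1 normal.
Total normal subgroups: 3.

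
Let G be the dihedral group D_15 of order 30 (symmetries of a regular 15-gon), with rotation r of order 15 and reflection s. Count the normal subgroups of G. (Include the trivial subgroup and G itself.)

5

G has 28 subgroups. Checking conjugation-invariance by order — order 1: 1/1 normal; order 2: 0/15 normal; order 3: 1/1 normal; order 5: 1/1 normal; order 6: 0/5 normal; order 10: 0/3 normal; order 15: 1/1 normal; order 30: 1/1 normal.
Total normal subgroups: 5.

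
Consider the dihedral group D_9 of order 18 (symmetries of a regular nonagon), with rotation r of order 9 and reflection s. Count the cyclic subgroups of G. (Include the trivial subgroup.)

12

Each element a generates a cyclic subgroup ⟨a⟩; distinct elements may generate the same one (a cyclic group of order d has φ(d) generators).
Cyclic subgroups by order — order 1: 1; order 2: 9; order 3: 1; order 9: 1.
Total: 12.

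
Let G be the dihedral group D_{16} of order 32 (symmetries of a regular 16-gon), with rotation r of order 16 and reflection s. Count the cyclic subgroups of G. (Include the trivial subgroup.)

Group the elements of G by the cyclic subgroup they generate; each cyclic subgroup of order d accounts for φ(d) elements.
Cyclic subgroups by order — order 1: 1; order 2: 17; order 4: 1; order 8: 1; order 16: 1.
Total: 21.

21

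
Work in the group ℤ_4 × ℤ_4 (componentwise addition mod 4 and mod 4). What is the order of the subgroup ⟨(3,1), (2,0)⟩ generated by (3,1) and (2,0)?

|⟨(3,1)⟩| = 4 and |⟨(2,0)⟩| = 2, so |H| is a multiple of lcm(4, 2) = 4 and divides |G| = 16.
Closing under the operation: H = {(0,0), (0,2), (1,1), (1,3), (2,0), (2,2), (3,1), (3,3)}, so |H| = 8.

8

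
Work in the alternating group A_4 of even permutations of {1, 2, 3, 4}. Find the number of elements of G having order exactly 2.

The elements of order 2 are: (1 2)(3 4), (1 3)(2 4), (1 4)(2 3).
That's 3.

3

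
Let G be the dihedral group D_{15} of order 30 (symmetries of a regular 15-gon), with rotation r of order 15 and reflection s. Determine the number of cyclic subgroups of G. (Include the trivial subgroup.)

19

Group the elements of G by the cyclic subgroup they generate; each cyclic subgroup of order d accounts for φ(d) elements.
Cyclic subgroups by order — order 1: 1; order 2: 15; order 3: 1; order 5: 1; order 15: 1.
Total: 19.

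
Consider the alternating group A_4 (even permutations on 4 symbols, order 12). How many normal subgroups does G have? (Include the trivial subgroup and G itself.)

G has 10 subgroups. Checking conjugation-invariance by order — order 1: 1/1 normal; order 2: 0/3 normal; order 3: 0/4 normal; order 4: 1/1 normal; order 12: 1/1 normal.
Total normal subgroups: 3.

3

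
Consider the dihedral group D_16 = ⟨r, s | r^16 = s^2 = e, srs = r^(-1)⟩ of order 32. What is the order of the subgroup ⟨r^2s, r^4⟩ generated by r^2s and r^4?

8

|⟨r^2s⟩| = 2 and |⟨r^4⟩| = 4, so |H| is a multiple of lcm(2, 4) = 4 and divides |G| = 32.
Closing under the operation: H = {e, r^4, r^8, r^12, r^2s, r^6s, r^10s, r^14s}, so |H| = 8.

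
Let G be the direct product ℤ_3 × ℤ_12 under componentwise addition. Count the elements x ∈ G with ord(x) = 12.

16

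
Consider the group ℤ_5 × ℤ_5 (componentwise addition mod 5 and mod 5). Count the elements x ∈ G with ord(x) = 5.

24

An element (a,b) has order lcm(ord(a), ord(b)); count pairs with lcm equal to 5.
Enumerating gives 24 such elements.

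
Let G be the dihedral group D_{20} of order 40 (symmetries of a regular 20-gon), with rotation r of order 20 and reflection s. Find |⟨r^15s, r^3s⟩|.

|⟨r^15s⟩| = 2 and |⟨r^3s⟩| = 2, so |H| is a multiple of lcm(2, 2) = 2 and divides |G| = 40.
Closing under the operation: H = {e, r^4, r^8, r^12, r^16, r^3s, r^7s, r^11s, r^15s, r^19s}, so |H| = 10.

10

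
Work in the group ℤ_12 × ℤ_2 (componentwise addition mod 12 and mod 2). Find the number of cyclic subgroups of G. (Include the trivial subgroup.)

12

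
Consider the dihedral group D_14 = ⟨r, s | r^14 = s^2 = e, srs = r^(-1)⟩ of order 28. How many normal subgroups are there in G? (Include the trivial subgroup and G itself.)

7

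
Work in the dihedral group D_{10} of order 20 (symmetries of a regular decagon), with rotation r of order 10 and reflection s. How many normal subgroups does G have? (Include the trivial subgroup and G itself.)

7

G has 22 subgroups. Checking conjugation-invariance by order — order 1: 1/1 normal; order 2: 1/11 normal; order 4: 0/5 normal; order 5: 1/1 normal; order 10: 3/3 normal; order 20: 1/1 normal.
Total normal subgroups: 7.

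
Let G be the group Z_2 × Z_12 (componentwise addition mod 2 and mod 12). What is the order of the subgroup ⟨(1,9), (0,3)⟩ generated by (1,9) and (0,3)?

|⟨(1,9)⟩| = 4 and |⟨(0,3)⟩| = 4, so |H| is a multiple of lcm(4, 4) = 4 and divides |G| = 24.
Closing under the operation: H = {(0,0), (0,3), (0,6), (0,9), (1,0), (1,3), (1,6), (1,9)}, so |H| = 8.

8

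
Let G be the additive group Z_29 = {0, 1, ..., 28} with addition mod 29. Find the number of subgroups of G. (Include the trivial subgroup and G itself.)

2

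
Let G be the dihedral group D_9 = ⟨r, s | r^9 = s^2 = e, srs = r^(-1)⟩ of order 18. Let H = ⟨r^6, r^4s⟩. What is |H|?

6

|⟨r^6⟩| = 3 and |⟨r^4s⟩| = 2, so |H| is a multiple of lcm(3, 2) = 6 and divides |G| = 18.
Closing under the operation: H = {e, r^3, r^6, rs, r^4s, r^7s}, so |H| = 6.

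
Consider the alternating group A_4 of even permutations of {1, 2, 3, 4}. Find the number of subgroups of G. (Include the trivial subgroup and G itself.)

|G| = 12, so by Lagrange every subgroup order divides 12. Divisors: 1, 2, 3, 4, 6, 12.
Subgroups by order — order 1: 1; order 2: 3; order 3: 4; order 4: 1; order 6: 0; order 12: 1.
Total: 1 + 3 + 4 + 1 + 0 + 1 = 10.

10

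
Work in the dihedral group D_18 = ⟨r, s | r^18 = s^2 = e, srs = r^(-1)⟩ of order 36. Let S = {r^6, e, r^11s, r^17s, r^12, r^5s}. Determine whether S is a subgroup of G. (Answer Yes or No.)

Yes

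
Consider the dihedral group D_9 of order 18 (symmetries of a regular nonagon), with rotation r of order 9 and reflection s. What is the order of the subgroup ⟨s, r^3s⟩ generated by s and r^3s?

|⟨s⟩| = 2 and |⟨r^3s⟩| = 2, so |H| is a multiple of lcm(2, 2) = 2 and divides |G| = 18.
Closing under the operation: H = {e, r^3, r^6, s, r^3s, r^6s}, so |H| = 6.

6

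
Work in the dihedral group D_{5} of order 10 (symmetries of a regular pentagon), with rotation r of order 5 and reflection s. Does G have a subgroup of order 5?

Yes

5 | 10. A subgroup of order 5 is {e, r, r^2, r^3, r^4}.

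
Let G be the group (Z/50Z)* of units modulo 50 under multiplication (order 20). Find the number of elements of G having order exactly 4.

2

The elements of order 4 are: 7, 43.
That's 2.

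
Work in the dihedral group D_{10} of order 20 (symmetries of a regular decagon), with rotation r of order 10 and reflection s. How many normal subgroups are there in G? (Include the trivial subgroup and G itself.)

7

G has 22 subgroups. Checking conjugation-invariance by order — order 1: 1/1 normal; order 2: 1/11 normal; order 4: 0/5 normal; order 5: 1/1 normal; order 10: 3/3 normal; order 20: 1/1 normal.
Total normal subgroups: 7.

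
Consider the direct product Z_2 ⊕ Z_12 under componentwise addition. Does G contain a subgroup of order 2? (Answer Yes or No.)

Yes

2 | 24. A subgroup of order 2 is {(0,0), (0,6)}.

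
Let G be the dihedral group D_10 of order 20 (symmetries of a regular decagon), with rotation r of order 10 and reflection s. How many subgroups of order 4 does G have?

5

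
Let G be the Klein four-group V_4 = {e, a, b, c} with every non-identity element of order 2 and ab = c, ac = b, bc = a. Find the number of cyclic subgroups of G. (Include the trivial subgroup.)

4

A cyclic subgroup of order d is generated by each of its φ(d) elements of order d, so the cyclic subgroups of order d number (#elements of order d)/φ(d).
Cyclic subgroups by order — order 1: 1; order 2: 3.
Total: 4.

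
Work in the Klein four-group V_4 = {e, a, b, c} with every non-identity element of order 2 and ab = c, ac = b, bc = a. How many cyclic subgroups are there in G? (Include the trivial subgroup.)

4

Each element a generates a cyclic subgroup ⟨a⟩; distinct elements may generate the same one (a cyclic group of order d has φ(d) generators).
Cyclic subgroups by order — order 1: 1; order 2: 3.
Total: 4.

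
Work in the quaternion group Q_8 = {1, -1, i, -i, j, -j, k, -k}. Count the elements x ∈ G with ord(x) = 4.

The elements of order 4 are: i, -i, j, -j, k, -k.
That's 6.

6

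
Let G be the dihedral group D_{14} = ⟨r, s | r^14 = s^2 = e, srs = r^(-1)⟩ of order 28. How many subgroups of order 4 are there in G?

7

|G| = 28 and 4 | 28, so subgroups of order 4 are possible by Lagrange.
The subgroups of order 4 are: {e, r^7, r^3s, r^10s}; {e, r^7, r^4s, r^11s}; {e, r^7, r^5s, r^12s}; {e, r^7, r^6s, r^13s}; … (7 in all).
So G has 7 subgroups of order 4.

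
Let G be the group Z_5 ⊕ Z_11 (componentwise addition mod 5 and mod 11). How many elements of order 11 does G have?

An element (a,b) has order lcm(ord(a), ord(b)); count pairs with lcm equal to 11.
Enumerating gives 10 such elements.

10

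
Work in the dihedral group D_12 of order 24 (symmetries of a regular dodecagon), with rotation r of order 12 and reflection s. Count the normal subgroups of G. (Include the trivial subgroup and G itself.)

G has 34 subgroups. Checking conjugation-invariance by order — order 1: 1/1 normal; order 2: 1/13 normal; order 3: 1/1 normal; order 4: 1/7 normal; order 6: 1/5 normal; order 8: 0/3 normal; order 12: 3/3 normal; order 24: 1/1 normal.
Total normal subgroups: 9.

9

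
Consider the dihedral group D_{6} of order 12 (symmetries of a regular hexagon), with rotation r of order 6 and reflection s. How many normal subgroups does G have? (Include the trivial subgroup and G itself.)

7

G has 16 subgroups. Checking conjugation-invariance by order — order 1: 1/1 normal; order 2: 1/7 normal; order 3: 1/1 normal; order 4: 0/3 normal; order 6: 3/3 normal; order 12: 1/1 normal.
Total normal subgroups: 7.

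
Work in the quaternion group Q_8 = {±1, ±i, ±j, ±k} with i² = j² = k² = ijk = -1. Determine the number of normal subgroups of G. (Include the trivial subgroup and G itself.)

6

G has 6 subgroups. Checking conjugation-invariance by order — order 1: 1/1 normal; order 2: 1/1 normal; order 4: 3/3 normal; order 8: 1/1 normal.
Total normal subgroups: 6.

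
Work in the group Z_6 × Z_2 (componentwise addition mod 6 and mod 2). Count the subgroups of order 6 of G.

|G| = 12 and 6 | 12, so subgroups of order 6 are possible by Lagrange.
The subgroups of order 6 are: {(0,0), (0,1), (2,0), (2,1), (4,0), (4,1)}; {(0,0), (1,0), (2,0), (3,0), (4,0), (5,0)}; {(0,0), (1,1), (2,0), (3,1), (4,0), (5,1)}.
So G has 3 subgroups of order 6.

3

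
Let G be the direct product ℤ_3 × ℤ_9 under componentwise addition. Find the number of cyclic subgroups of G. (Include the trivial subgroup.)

8

Group the elements of G by the cyclic subgroup they generate; each cyclic subgroup of order d accounts for φ(d) elements.
Cyclic subgroups by order — order 1: 1; order 3: 4; order 9: 3.
Total: 8.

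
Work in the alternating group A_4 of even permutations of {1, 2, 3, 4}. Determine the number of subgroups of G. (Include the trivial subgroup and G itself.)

|G| = 12, so by Lagrange every subgroup order divides 12. Divisors: 1, 2, 3, 4, 6, 12.
Subgroups by order — order 1: 1; order 2: 3; order 3: 4; order 4: 1; order 6: 0; order 12: 1.
Total: 1 + 3 + 4 + 1 + 0 + 1 = 10.

10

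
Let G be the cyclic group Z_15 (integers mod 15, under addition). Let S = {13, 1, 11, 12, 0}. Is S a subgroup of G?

No

1 ∈ S but its inverse 14 ∉ S, so S is not a subgroup.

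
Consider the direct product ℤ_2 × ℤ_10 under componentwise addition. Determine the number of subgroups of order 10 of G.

3

|G| = 20 and 10 | 20, so subgroups of order 10 are possible by Lagrange.
The subgroups of order 10 are: {(0,0), (0,1), (0,2), (0,3), (0,4), (0,5), (0,6), (0,7), (0,8), (0,9)}; {(0,0), (0,2), (0,4), (0,6), (0,8), (1,0), (1,2), (1,4), (1,6), (1,8)}; {(0,0), (0,2), (0,4), (0,6), (0,8), (1,1), (1,3), (1,5), (1,7), (1,9)}.
So G has 3 subgroups of order 10.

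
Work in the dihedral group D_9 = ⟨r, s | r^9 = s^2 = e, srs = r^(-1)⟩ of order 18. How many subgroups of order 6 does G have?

3

|G| = 18 and 6 | 18, so subgroups of order 6 are possible by Lagrange.
The subgroups of order 6 are: {e, r^3, r^6, r^2s, r^5s, r^8s}; {e, r^3, r^6, s, r^3s, r^6s}; {e, r^3, r^6, rs, r^4s, r^7s}.
So G has 3 subgroups of order 6.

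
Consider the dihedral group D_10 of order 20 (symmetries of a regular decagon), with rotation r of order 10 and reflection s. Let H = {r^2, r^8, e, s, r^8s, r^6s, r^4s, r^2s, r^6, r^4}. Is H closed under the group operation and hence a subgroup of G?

|H| = 10 divides |G| = 20, consistent with Lagrange.
H contains the identity, every element's inverse is in H, and H is closed under ·: it is a subgroup.

Yes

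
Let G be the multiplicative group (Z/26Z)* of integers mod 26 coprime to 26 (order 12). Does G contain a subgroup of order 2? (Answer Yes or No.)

Yes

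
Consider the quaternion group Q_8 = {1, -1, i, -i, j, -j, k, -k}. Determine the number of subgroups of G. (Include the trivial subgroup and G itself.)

|G| = 8, so by Lagrange every subgroup order divides 8. Divisors: 1, 2, 4, 8.
Subgroups by order — order 1: 1; order 2: 1; order 4: 3; order 8: 1.
Total: 1 + 1 + 3 + 1 = 6.

6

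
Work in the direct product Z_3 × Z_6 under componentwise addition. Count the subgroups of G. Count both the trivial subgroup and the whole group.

12

|G| = 18, so by Lagrange every subgroup order divides 18. Divisors: 1, 2, 3, 6, 9, 18.
Subgroups by order — order 1: 1; order 2: 1; order 3: 4; order 6: 4; order 9: 1; order 18: 1.
Total: 1 + 1 + 4 + 4 + 1 + 1 = 12.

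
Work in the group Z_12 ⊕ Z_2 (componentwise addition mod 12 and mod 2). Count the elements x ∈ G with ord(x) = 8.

0

An element (a,b) has order lcm(ord(a), ord(b)); count pairs with lcm equal to 8.
Enumerating gives 0 such elements.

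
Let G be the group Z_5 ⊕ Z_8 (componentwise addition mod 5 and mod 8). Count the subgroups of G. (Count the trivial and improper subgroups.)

8

|G| = 40, so by Lagrange every subgroup order divides 40. Divisors: 1, 2, 4, 5, 8, 10, 20, 40.
Subgroups by order — order 1: 1; order 2: 1; order 4: 1; order 5: 1; order 8: 1; order 10: 1; order 20: 1; order 40: 1.
Total: 1 + 1 + 1 + 1 + 1 + 1 + 1 + 1 = 8.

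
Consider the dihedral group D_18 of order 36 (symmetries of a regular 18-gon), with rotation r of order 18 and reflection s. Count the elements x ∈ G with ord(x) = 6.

2

The elements of order 6 are: r^3, r^15.
That's 2.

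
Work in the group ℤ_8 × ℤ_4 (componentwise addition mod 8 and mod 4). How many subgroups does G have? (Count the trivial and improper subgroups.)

22

|G| = 32, so by Lagrange every subgroup order divides 32. Divisors: 1, 2, 4, 8, 16, 32.
Subgroups by order — order 1: 1; order 2: 3; order 4: 7; order 8: 7; order 16: 3; order 32: 1.
Total: 1 + 3 + 7 + 7 + 3 + 1 = 22.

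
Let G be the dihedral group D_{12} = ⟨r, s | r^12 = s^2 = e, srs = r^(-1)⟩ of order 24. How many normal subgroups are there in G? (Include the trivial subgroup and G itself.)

9

G has 34 subgroups. Checking conjugation-invariance by order — order 1: 1/1 normal; order 2: 1/13 normal; order 3: 1/1 normal; order 4: 1/7 normal; order 6: 1/5 normal; order 8: 0/3 normal; order 12: 3/3 normal; order 24: 1/1 normal.
Total normal subgroups: 9.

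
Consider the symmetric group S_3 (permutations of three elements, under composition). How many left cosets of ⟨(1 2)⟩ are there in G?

3

|⟨(1 2)⟩| = 2 and |G| = 6.
By Lagrange, [G : H] = |G|/|H| = 6/2 = 3.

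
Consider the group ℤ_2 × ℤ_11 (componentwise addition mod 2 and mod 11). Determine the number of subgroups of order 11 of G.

|G| = 22 and 11 | 22, so subgroups of order 11 are possible by Lagrange.
The subgroups of order 11 are: {(0,0), (0,1), (0,2), (0,3), (0,4), (0,5), (0,6), (0,7), (0,8), (0,9), (0,10)}.
So G has 1 subgroup of order 11.

1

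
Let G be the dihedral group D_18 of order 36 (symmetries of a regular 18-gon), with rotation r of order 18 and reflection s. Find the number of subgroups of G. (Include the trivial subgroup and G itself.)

45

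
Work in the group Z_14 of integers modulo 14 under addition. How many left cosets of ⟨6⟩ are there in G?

2

|⟨6⟩| = 7 and |G| = 14.
By Lagrange, [G : H] = |G|/|H| = 14/7 = 2.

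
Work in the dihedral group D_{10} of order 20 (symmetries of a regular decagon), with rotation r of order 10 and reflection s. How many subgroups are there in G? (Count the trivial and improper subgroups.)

|G| = 20, so by Lagrange every subgroup order divides 20. Divisors: 1, 2, 4, 5, 10, 20.
Subgroups by order — order 1: 1; order 2: 11; order 4: 5; order 5: 1; order 10: 3; order 20: 1.
Total: 1 + 11 + 5 + 1 + 3 + 1 = 22.

22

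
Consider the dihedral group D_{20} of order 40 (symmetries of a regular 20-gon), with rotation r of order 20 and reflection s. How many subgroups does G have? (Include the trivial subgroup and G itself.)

48

|G| = 40, so by Lagrange every subgroup order divides 40. Divisors: 1, 2, 4, 5, 8, 10, 20, 40.
Subgroups by order — order 1: 1; order 2: 21; order 4: 11; order 5: 1; order 8: 5; order 10: 5; order 20: 3; order 40: 1.
Total: 1 + 21 + 11 + 1 + 5 + 5 + 3 + 1 = 48.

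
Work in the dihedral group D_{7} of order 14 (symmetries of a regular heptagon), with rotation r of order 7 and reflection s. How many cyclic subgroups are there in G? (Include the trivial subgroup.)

9

A cyclic subgroup of order d is generated by each of its φ(d) elements of order d, so the cyclic subgroups of order d number (#elements of order d)/φ(d).
Cyclic subgroups by order — order 1: 1; order 2: 7; order 7: 1.
Total: 9.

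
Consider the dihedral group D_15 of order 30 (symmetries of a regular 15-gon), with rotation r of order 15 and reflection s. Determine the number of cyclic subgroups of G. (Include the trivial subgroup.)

19

Group the elements of G by the cyclic subgroup they generate; each cyclic subgroup of order d accounts for φ(d) elements.
Cyclic subgroups by order — order 1: 1; order 2: 15; order 3: 1; order 5: 1; order 15: 1.
Total: 19.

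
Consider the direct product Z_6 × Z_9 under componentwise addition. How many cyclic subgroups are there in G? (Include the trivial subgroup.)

Each element a generates a cyclic subgroup ⟨a⟩; distinct elements may generate the same one (a cyclic group of order d has φ(d) generators).
Cyclic subgroups by order — order 1: 1; order 2: 1; order 3: 4; order 6: 4; order 9: 3; order 18: 3.
Total: 16.

16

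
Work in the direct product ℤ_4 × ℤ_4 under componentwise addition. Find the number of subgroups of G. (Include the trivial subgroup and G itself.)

|G| = 16, so by Lagrange every subgroup order divides 16. Divisors: 1, 2, 4, 8, 16.
Subgroups by order — order 1: 1; order 2: 3; order 4: 7; order 8: 3; order 16: 1.
Total: 1 + 3 + 7 + 3 + 1 = 15.

15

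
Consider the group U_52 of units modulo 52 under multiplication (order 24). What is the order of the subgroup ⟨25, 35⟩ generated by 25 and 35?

|⟨25⟩| = 2 and |⟨35⟩| = 6, so |H| is a multiple of lcm(2, 6) = 6 and divides |G| = 24.
Closing under the operation: H = {1, 3, 9, 17, 23, 25, 27, 29, 35, 43, 49, 51}, so |H| = 12.

12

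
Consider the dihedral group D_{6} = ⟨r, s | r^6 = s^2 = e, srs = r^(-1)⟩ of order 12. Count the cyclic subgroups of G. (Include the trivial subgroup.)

A cyclic subgroup of order d is generated by each of its φ(d) elements of order d, so the cyclic subgroups of order d number (#elements of order d)/φ(d).
Cyclic subgroups by order — order 1: 1; order 2: 7; order 3: 1; order 6: 1.
Total: 10.

10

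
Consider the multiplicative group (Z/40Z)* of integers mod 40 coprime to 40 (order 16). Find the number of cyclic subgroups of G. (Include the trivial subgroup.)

12

A cyclic subgroup of order d is generated by each of its φ(d) elements of order d, so the cyclic subgroups of order d number (#elements of order d)/φ(d).
Cyclic subgroups by order — order 1: 1; order 2: 7; order 4: 4.
Total: 12.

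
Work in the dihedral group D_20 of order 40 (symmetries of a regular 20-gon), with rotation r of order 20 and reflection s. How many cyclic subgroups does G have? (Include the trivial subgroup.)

Group the elements of G by the cyclic subgroup they generate; each cyclic subgroup of order d accounts for φ(d) elements.
Cyclic subgroups by order — order 1: 1; order 2: 21; order 4: 1; order 5: 1; order 10: 1; order 20: 1.
Total: 26.

26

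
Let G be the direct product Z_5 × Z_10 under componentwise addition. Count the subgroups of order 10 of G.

|G| = 50 and 10 | 50, so subgroups of order 10 are possible by Lagrange.
The subgroups of order 10 are: {(0,0), (0,1), (0,2), (0,3), (0,4), (0,5), (0,6), (0,7), (0,8), (0,9)}; {(0,0), (0,5), (1,0), (1,5), (2,0), (2,5), (3,0), (3,5), (4,0), (4,5)}; {(0,0), (0,5), (1,1), (1,6), (2,2), (2,7), (3,3), (3,8), (4,4), (4,9)}; {(0,0), (0,5), (1,2), (1,7), (2,4), (2,9), (3,1), (3,6), (4,3), (4,8)}; … (6 in all).
So G has 6 subgroups of order 10.

6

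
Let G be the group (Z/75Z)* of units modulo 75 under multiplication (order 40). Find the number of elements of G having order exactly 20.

16

Enumerating element orders in G gives 16 elements of order 20.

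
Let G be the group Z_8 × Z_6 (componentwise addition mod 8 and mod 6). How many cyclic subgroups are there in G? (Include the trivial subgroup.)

Each element a generates a cyclic subgroup ⟨a⟩; distinct elements may generate the same one (a cyclic group of order d has φ(d) generators).
Cyclic subgroups by order — order 1: 1; order 2: 3; order 3: 1; order 4: 2; order 6: 3; order 8: 2; order 12: 2; order 24: 2.
Total: 16.

16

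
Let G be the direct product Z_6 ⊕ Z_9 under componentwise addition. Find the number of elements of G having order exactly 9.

18

An element (a,b) has order lcm(ord(a), ord(b)); count pairs with lcm equal to 9.
Enumerating gives 18 such elements.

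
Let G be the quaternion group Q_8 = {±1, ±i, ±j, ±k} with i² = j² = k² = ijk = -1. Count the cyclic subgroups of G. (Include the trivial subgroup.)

Group the elements of G by the cyclic subgroup they generate; each cyclic subgroup of order d accounts for φ(d) elements.
Cyclic subgroups by order — order 1: 1; order 2: 1; order 4: 3.
Total: 5.

5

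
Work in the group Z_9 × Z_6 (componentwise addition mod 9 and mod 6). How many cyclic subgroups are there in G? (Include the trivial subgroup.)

16

Each element a generates a cyclic subgroup ⟨a⟩; distinct elements may generate the same one (a cyclic group of order d has φ(d) generators).
Cyclic subgroups by order — order 1: 1; order 2: 1; order 3: 4; order 6: 4; order 9: 3; order 18: 3.
Total: 16.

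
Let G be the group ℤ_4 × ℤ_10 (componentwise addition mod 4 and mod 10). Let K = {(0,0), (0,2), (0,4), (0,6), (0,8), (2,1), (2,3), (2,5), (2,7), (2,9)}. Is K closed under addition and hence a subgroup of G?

|K| = 10 divides |G| = 40, consistent with Lagrange.
K contains the identity, every element's inverse is in K, and K is closed under +: it is a subgroup.
In fact K = ⟨(2,1)⟩.

Yes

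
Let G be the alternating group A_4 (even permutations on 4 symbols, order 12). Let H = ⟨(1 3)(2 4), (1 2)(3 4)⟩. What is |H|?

4

|⟨(1 3)(2 4)⟩| = 2 and |⟨(1 2)(3 4)⟩| = 2, so |H| is a multiple of lcm(2, 2) = 2 and divides |G| = 12.
Closing under the operation: H = {e, (1 2)(3 4), (1 3)(2 4), (1 4)(2 3)}, so |H| = 4.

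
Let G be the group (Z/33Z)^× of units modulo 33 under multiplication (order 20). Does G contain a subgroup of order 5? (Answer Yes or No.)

5 | 20. A subgroup of order 5 is {1, 4, 16, 25, 31}.

Yes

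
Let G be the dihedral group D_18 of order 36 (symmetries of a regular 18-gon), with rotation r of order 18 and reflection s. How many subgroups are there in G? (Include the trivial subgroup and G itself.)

|G| = 36, so by Lagrange every subgroup order divides 36. Divisors: 1, 2, 3, 4, 6, 9, 12, 18, 36.
Subgroups by order — order 1: 1; order 2: 19; order 3: 1; order 4: 9; order 6: 7; order 9: 1; order 12: 3; order 18: 3; order 36: 1.
Total: 1 + 19 + 1 + 9 + 7 + 1 + 3 + 3 + 1 = 45.

45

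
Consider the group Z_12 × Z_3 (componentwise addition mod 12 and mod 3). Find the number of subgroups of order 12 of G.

|G| = 36 and 12 | 36, so subgroups of order 12 are possible by Lagrange.
The subgroups of order 12 are: {(0,0), (0,1), (0,2), (3,0), (3,1), (3,2), (6,0), (6,1), (6,2), (9,0), (9,1), (9,2)}; {(0,0), (1,0), (2,0), (3,0), (4,0), (5,0), (6,0), (7,0), (8,0), (9,0), (10,0), (11,0)}; {(0,0), (1,1), (2,2), (3,0), (4,1), (5,2), (6,0), (7,1), (8,2), (9,0), (10,1), (11,2)}; {(0,0), (1,2), (2,1), (3,0), (4,2), (5,1), (6,0), (7,2), (8,1), (9,0), (10,2), (11,1)}.
So G has 4 subgroups of order 12.

4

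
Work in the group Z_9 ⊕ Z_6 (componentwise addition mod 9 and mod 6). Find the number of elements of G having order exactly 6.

8

An element (a,b) has order lcm(ord(a), ord(b)); count pairs with lcm equal to 6.
Enumerating gives 8 such elements.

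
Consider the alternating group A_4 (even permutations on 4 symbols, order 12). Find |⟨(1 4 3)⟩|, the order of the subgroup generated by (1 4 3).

3

Computing powers of (1 4 3): the smallest k with ((1 4 3))^k = e is k = 3.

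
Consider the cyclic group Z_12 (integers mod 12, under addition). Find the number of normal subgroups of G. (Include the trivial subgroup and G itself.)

6

G is abelian, so every subgroup is normal.
G has 6 subgroups in total, hence 6 normal subgroups.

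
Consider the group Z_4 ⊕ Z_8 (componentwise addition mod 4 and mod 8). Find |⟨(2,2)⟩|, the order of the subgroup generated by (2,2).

4

The order of (2,2) in Z_4 × Z_8 is lcm(ord(2) in Z_4, ord(2) in Z_8).
ord(2) = 2 and ord(2) = 4, so |⟨(2,2)⟩| = lcm(2, 4) = 4.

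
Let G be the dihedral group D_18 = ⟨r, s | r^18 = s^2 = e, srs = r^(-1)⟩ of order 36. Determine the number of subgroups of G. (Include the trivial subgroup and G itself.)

|G| = 36, so by Lagrange every subgroup order divides 36. Divisors: 1, 2, 3, 4, 6, 9, 12, 18, 36.
Subgroups by order — order 1: 1; order 2: 19; order 3: 1; order 4: 9; order 6: 7; order 9: 1; order 12: 3; order 18: 3; order 36: 1.
Total: 1 + 19 + 1 + 9 + 7 + 1 + 3 + 3 + 1 = 45.

45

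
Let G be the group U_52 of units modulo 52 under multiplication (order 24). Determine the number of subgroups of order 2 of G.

|G| = 24 and 2 | 24, so subgroups of order 2 are possible by Lagrange.
The subgroups of order 2 are: {1, 25}; {1, 27}; {1, 51}.
So G has 3 subgroups of order 2.

3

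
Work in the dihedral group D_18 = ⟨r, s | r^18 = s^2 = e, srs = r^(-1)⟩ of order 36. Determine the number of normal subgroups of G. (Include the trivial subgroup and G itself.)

9

G has 45 subgroups. Checking conjugation-invariance by order — order 1: 1/1 normal; order 2: 1/19 normal; order 3: 1/1 normal; order 4: 0/9 normal; order 6: 1/7 normal; order 9: 1/1 normal; order 12: 0/3 normal; order 18: 3/3 normal; order 36: 1/1 normal.
Total normal subgroups: 9.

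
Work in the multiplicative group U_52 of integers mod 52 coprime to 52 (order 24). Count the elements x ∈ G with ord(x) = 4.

4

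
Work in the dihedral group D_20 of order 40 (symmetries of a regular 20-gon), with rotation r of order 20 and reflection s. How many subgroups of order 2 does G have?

|G| = 40 and 2 | 40, so subgroups of order 2 are possible by Lagrange.
The subgroups of order 2 are: {e, r^10}; {e, r^10s}; {e, r^11s}; {e, r^12s}; … (21 in all).
So G has 21 subgroups of order 2.

21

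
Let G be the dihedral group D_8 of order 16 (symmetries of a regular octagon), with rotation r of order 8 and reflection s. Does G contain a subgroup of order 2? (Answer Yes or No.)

2 | 16. A subgroup of order 2 is {e, r^2s}.

Yes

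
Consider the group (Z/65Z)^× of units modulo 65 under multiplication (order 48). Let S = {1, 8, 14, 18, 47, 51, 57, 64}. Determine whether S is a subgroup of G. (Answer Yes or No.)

|S| = 8 divides |G| = 48, consistent with Lagrange.
S contains the identity, every element's inverse is in S, and S is closed under ·: it is a subgroup.

Yes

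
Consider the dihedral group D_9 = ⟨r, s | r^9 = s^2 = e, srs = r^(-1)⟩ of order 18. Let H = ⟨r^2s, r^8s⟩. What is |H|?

6

|⟨r^2s⟩| = 2 and |⟨r^8s⟩| = 2, so |H| is a multiple of lcm(2, 2) = 2 and divides |G| = 18.
Closing under the operation: H = {e, r^3, r^6, r^2s, r^5s, r^8s}, so |H| = 6.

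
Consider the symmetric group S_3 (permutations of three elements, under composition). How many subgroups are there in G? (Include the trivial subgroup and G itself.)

6

|G| = 6, so by Lagrange every subgroup order divides 6. Divisors: 1, 2, 3, 6.
Subgroups by order — order 1: 1; order 2: 3; order 3: 1; order 6: 1.
Total: 1 + 3 + 1 + 1 = 6.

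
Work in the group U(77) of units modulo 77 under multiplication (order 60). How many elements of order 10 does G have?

12

Enumerating element orders in G gives 12 elements of order 10.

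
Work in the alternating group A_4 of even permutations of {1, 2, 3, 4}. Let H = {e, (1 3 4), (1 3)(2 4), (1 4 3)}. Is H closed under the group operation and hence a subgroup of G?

Closure fails: (1 4 3) ∘ (1 3)(2 4) = (2 3 4) ∉ H. So H is not a subgroup.

No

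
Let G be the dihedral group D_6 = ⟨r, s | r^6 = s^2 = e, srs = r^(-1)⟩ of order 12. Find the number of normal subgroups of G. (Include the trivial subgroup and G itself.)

G has 16 subgroups. Checking conjugation-invariance by order — order 1: 1/1 normal; order 2: 1/7 normal; order 3: 1/1 normal; order 4: 0/3 normal; order 6: 3/3 normal; order 12: 1/1 normal.
Total normal subgroups: 7.

7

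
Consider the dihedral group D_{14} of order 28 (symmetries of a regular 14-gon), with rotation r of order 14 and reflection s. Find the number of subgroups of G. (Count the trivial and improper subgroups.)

|G| = 28, so by Lagrange every subgroup order divides 28. Divisors: 1, 2, 4, 7, 14, 28.
Subgroups by order — order 1: 1; order 2: 15; order 4: 7; order 7: 1; order 14: 3; order 28: 1.
Total: 1 + 15 + 7 + 1 + 3 + 1 = 28.

28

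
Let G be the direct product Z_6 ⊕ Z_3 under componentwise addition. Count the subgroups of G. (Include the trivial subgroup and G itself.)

12

|G| = 18, so by Lagrange every subgroup order divides 18. Divisors: 1, 2, 3, 6, 9, 18.
Subgroups by order — order 1: 1; order 2: 1; order 3: 4; order 6: 4; order 9: 1; order 18: 1.
Total: 1 + 1 + 4 + 4 + 1 + 1 = 12.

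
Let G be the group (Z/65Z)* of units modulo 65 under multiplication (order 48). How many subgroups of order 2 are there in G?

3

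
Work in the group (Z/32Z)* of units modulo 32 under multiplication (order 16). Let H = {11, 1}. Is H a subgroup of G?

No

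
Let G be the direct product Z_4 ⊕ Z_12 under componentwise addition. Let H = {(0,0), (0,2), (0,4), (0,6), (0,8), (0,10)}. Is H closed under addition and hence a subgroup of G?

|H| = 6 divides |G| = 48, consistent with Lagrange.
H contains the identity, every element's inverse is in H, and H is closed under +: it is a subgroup.
In fact H = ⟨(0,2)⟩.

Yes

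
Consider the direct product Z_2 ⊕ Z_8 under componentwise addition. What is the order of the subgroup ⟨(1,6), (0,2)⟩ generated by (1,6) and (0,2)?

8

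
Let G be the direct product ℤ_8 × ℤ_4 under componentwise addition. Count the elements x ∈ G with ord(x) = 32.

An element (a,b) has order lcm(ord(a), ord(b)); count pairs with lcm equal to 32.
Enumerating gives 0 such elements.

0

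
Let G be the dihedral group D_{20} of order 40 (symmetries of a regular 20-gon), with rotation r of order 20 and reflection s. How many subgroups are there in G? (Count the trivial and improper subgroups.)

|G| = 40, so by Lagrange every subgroup order divides 40. Divisors: 1, 2, 4, 5, 8, 10, 20, 40.
Subgroups by order — order 1: 1; order 2: 21; order 4: 11; order 5: 1; order 8: 5; order 10: 5; order 20: 3; order 40: 1.
Total: 1 + 21 + 11 + 1 + 5 + 5 + 3 + 1 = 48.

48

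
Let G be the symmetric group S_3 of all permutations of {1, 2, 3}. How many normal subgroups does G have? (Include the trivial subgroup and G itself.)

3

G has 6 subgroups. Checking conjugation-invariance by order — order 1: 1/1 normal; order 2: 0/3 normal; order 3: 1/1 normal; order 6: 1/1 normal.
Total normal subgroups: 3.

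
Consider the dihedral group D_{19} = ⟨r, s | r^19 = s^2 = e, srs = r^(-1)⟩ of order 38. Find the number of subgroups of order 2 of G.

19

|G| = 38 and 2 | 38, so subgroups of order 2 are possible by Lagrange.
The subgroups of order 2 are: {e, r^10s}; {e, r^11s}; {e, r^12s}; {e, r^13s}; … (19 in all).
So G has 19 subgroups of order 2.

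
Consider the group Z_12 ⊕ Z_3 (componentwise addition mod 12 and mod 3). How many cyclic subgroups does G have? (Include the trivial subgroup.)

Group the elements of G by the cyclic subgroup they generate; each cyclic subgroup of order d accounts for φ(d) elements.
Cyclic subgroups by order — order 1: 1; order 2: 1; order 3: 4; order 4: 1; order 6: 4; order 12: 4.
Total: 15.

15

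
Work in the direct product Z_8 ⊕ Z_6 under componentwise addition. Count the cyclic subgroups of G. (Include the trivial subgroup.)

16

Group the elements of G by the cyclic subgroup they generate; each cyclic subgroup of order d accounts for φ(d) elements.
Cyclic subgroups by order — order 1: 1; order 2: 3; order 3: 1; order 4: 2; order 6: 3; order 8: 2; order 12: 2; order 24: 2.
Total: 16.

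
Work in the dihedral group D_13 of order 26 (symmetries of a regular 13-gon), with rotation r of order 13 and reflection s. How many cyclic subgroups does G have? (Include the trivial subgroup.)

15

Each element a generates a cyclic subgroup ⟨a⟩; distinct elements may generate the same one (a cyclic group of order d has φ(d) generators).
Cyclic subgroups by order — order 1: 1; order 2: 13; order 13: 1.
Total: 15.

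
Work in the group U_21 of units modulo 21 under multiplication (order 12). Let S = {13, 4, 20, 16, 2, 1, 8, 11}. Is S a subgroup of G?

|S| = 8 does not divide |G| = 12, so by Lagrange S is not a subgroup.

No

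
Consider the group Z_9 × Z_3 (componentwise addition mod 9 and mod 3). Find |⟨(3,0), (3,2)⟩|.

9

|⟨(3,0)⟩| = 3 and |⟨(3,2)⟩| = 3, so |H| is a multiple of lcm(3, 3) = 3 and divides |G| = 27.
Closing under the operation: H = {(0,0), (0,1), (0,2), (3,0), (3,1), (3,2), (6,0), (6,1), (6,2)}, so |H| = 9.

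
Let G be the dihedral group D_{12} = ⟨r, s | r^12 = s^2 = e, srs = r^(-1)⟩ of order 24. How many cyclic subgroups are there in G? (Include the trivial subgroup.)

Each element a generates a cyclic subgroup ⟨a⟩; distinct elements may generate the same one (a cyclic group of order d has φ(d) generators).
Cyclic subgroups by order — order 1: 1; order 2: 13; order 3: 1; order 4: 1; order 6: 1; order 12: 1.
Total: 18.

18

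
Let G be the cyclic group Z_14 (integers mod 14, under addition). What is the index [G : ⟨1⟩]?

|⟨1⟩| = 14 and |G| = 14.
By Lagrange, [G : H] = |G|/|H| = 14/14 = 1.

1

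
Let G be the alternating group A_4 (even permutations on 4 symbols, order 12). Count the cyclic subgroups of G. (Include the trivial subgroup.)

8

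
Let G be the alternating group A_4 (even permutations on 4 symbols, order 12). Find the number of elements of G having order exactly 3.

8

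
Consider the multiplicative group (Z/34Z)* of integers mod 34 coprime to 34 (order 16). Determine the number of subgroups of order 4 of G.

|G| = 16 and 4 | 16, so subgroups of order 4 are possible by Lagrange.
The subgroups of order 4 are: {1, 13, 21, 33}.
So G has 1 subgroup of order 4.

1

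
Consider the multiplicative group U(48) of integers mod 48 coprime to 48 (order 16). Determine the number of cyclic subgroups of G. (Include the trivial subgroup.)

12

Each element a generates a cyclic subgroup ⟨a⟩; distinct elements may generate the same one (a cyclic group of order d has φ(d) generators).
Cyclic subgroups by order — order 1: 1; order 2: 7; order 4: 4.
Total: 12.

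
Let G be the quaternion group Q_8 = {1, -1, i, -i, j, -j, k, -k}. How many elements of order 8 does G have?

0

No element of G has order 8 (even though 8 | 8).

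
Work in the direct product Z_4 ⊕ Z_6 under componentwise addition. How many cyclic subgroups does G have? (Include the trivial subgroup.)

Each element a generates a cyclic subgroup ⟨a⟩; distinct elements may generate the same one (a cyclic group of order d has φ(d) generators).
Cyclic subgroups by order — order 1: 1; order 2: 3; order 3: 1; order 4: 2; order 6: 3; order 12: 2.
Total: 12.

12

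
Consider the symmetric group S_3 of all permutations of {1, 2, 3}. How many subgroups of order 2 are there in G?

3

|G| = 6 and 2 | 6, so subgroups of order 2 are possible by Lagrange.
The subgroups of order 2 are: {e, (1 2)}; {e, (1 3)}; {e, (2 3)}.
So G has 3 subgroups of order 2.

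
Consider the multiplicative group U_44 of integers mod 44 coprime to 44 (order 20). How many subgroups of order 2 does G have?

3

|G| = 20 and 2 | 20, so subgroups of order 2 are possible by Lagrange.
The subgroups of order 2 are: {1, 21}; {1, 23}; {1, 43}.
So G has 3 subgroups of order 2.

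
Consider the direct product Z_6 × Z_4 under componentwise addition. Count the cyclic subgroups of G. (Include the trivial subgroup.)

12

Each element a generates a cyclic subgroup ⟨a⟩; distinct elements may generate the same one (a cyclic group of order d has φ(d) generators).
Cyclic subgroups by order — order 1: 1; order 2: 3; order 3: 1; order 4: 2; order 6: 3; order 12: 2.
Total: 12.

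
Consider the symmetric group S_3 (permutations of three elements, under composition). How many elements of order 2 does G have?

3

The elements of order 2 are: (2 3), (1 2), (1 3).
That's 3.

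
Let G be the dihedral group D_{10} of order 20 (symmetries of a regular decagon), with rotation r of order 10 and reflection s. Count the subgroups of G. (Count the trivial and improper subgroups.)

22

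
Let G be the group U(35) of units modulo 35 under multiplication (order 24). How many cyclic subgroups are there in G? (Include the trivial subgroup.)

A cyclic subgroup of order d is generated by each of its φ(d) elements of order d, so the cyclic subgroups of order d number (#elements of order d)/φ(d).
Cyclic subgroups by order — order 1: 1; order 2: 3; order 3: 1; order 4: 2; order 6: 3; order 12: 2.
Total: 12.

12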